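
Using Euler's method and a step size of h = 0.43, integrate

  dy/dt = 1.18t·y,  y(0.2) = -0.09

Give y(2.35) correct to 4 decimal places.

Euler: y_{n+1} = y_n + h·f(t_n, y_n).
t=0.200000, y=-0.090000: f=-0.021240 → y ← -0.090000 + 0.43·(-0.021240) = -0.099133
t=0.630000, y=-0.099133: f=-0.073696 → y ← -0.099133 + 0.43·(-0.073696) = -0.130822
t=1.060000, y=-0.130822: f=-0.163633 → y ← -0.130822 + 0.43·(-0.163633) = -0.201184
t=1.490000, y=-0.201184: f=-0.353722 → y ← -0.201184 + 0.43·(-0.353722) = -0.353285
t=1.920000, y=-0.353285: f=-0.800402 → y ← -0.353285 + 0.43·(-0.800402) = -0.697458
y(2.35) ≈ -0.6975

-0.6975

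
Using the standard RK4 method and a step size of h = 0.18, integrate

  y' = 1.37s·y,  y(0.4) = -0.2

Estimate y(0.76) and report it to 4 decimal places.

RK4: k1 = f(s_n, y_n); k2 = f(s_n + h/2, y_n + (h/2)·k1); k3 = f(s_n + h/2, y_n + (h/2)·k2); k4 = f(s_n + h, y_n + h·k3); y_{n+1} = y_n + (h/6)·(k1 + 2k2 + 2k3 + k4).
s=0.400000, y=-0.200000:
  k1 = f(0.400000, -0.200000) = -0.109600
  k2 = f(0.490000, -0.209864) = -0.140882
  k3 = f(0.490000, -0.212679) = -0.142772
  k4 = f(0.580000, -0.225699) = -0.179340
  y ← -0.200000 + (0.18/6)·(k1 + 2k2 + 2k3 + k4) = -0.225687
s=0.580000, y=-0.225687:
  k1 = f(0.580000, -0.225687) = -0.179331
  k2 = f(0.670000, -0.241827) = -0.221973
  k3 = f(0.670000, -0.245665) = -0.225496
  k4 = f(0.760000, -0.266277) = -0.277247
  y ← -0.225687 + (0.18/6)·(k1 + 2k2 + 2k3 + k4) = -0.266233
y(0.76) ≈ -0.2662

-0.2662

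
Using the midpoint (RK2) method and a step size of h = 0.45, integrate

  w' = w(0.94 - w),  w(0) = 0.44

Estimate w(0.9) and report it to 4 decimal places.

0.6324

Midpoint: k1 = f(x_n, w_n); k2 = f(x_n + h/2, w_n + (h/2)·k1); w_{n+1} = w_n + h·k2.
x=0.000000, w=0.440000:
  k1 = f(0.000000, 0.440000) = 0.220000
  k2 = f(0.225000, 0.489500) = 0.220520
  w ← 0.440000 + 0.45·0.220520 = 0.539234
x=0.450000, w=0.539234:
  k1 = f(0.450000, 0.539234) = 0.216107
  k2 = f(0.675000, 0.587858) = 0.207010
  w ← 0.539234 + 0.45·0.207010 = 0.632388
w(0.9) ≈ 0.6324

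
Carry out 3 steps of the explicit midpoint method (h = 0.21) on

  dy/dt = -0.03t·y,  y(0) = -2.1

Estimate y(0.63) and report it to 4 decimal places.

Midpoint: k1 = f(t_n, y_n); k2 = f(t_n + h/2, y_n + (h/2)·k1); y_{n+1} = y_n + h·k2.
t=0.000000, y=-2.100000:
  k1 = f(0.000000, -2.100000) = 0.000000
  k2 = f(0.105000, -2.100000) = 0.006615
  y ← -2.100000 + 0.21·0.006615 = -2.098611
t=0.210000, y=-2.098611:
  k1 = f(0.210000, -2.098611) = 0.013221
  k2 = f(0.315000, -2.097223) = 0.019819
  y ← -2.098611 + 0.21·0.019819 = -2.094449
t=0.420000, y=-2.094449:
  k1 = f(0.420000, -2.094449) = 0.026390
  k2 = f(0.525000, -2.091678) = 0.032944
  y ← -2.094449 + 0.21·0.032944 = -2.087531
y(0.63) ≈ -2.0875

-2.0875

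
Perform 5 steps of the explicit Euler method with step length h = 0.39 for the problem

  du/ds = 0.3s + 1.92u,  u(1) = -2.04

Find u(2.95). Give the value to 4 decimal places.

Euler: u_{n+1} = u_n + h·f(s_n, u_n).
s=1.000000, u=-2.040000: f=-3.616800 → u ← -2.040000 + 0.39·(-3.616800) = -3.450552
s=1.390000, u=-3.450552: f=-6.208060 → u ← -3.450552 + 0.39·(-6.208060) = -5.871695
s=1.780000, u=-5.871695: f=-10.739655 → u ← -5.871695 + 0.39·(-10.739655) = -10.060161
s=2.170000, u=-10.060161: f=-18.664509 → u ← -10.060161 + 0.39·(-18.664509) = -17.339319
s=2.560000, u=-17.339319: f=-32.523493 → u ← -17.339319 + 0.39·(-32.523493) = -30.023481
u(2.95) ≈ -30.0235

-30.0235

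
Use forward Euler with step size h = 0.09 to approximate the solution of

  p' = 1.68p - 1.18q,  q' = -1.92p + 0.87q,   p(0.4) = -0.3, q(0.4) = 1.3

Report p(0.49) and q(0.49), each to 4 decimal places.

-0.4834, 1.4536

Euler on (p,q): p_{n+1} = p_n + h·p', q_{n+1} = q_n + h·q'.
0.400000: (-0.300000, 1.300000); f=(-2.038000, 1.707000) → (-0.483420, 1.453630)
(p(0.49), q(0.49)) ≈ (-0.4834, 1.4536)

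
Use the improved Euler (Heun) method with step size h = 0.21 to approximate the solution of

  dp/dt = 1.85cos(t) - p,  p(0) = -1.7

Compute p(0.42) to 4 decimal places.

Heun: k1 = f(t_n, p_n); k2 = f(t_n + h, p_n + h·k1); p_{n+1} = p_n + (h/2)·(k1 + k2).
t=0.000000, p=-1.700000:
  k1 = f(0.000000, -1.700000) = 3.550000
  k2 = f(0.210000, -0.954500) = 2.763857
  p ← -1.700000 + (0.21/2)·(3.550000 + 2.763857) = -1.037045
t=0.210000, p=-1.037045:
  k1 = f(0.210000, -1.037045) = 2.846402
  k2 = f(0.420000, -0.439301) = 2.128515
  p ← -1.037045 + (0.21/2)·(2.846402 + 2.128515) = -0.514679
p(0.42) ≈ -0.5147

-0.5147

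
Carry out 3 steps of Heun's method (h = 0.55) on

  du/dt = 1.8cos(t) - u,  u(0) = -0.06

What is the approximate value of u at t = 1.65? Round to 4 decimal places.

Heun: k1 = f(t_n, u_n); k2 = f(t_n + h, u_n + h·k1); u_{n+1} = u_n + (h/2)·(k1 + k2).
t=0.000000, u=-0.060000:
  k1 = f(0.000000, -0.060000) = 1.860000
  k2 = f(0.550000, 0.963000) = 0.571544
  u ← -0.060000 + (0.55/2)·(1.860000 + 0.571544) = 0.608675
t=0.550000, u=0.608675:
  k1 = f(0.550000, 0.608675) = 0.925870
  k2 = f(1.100000, 1.117903) = -0.301430
  u ← 0.608675 + (0.55/2)·(0.925870 + (-0.301430)) = 0.780396
t=1.100000, u=0.780396:
  k1 = f(1.100000, 0.780396) = 0.036077
  k2 = f(1.650000, 0.800238) = -0.942656
  u ← 0.780396 + (0.55/2)·(0.036077 + (-0.942656)) = 0.531087
u(1.65) ≈ 0.5311

0.5311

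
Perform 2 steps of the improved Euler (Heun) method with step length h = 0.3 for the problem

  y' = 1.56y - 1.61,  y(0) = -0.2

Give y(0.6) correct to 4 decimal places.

Heun: k1 = f(s_n, y_n); k2 = f(s_n + h, y_n + h·k1); y_{n+1} = y_n + (h/2)·(k1 + k2).
s=0.000000, y=-0.200000:
  k1 = f(0.000000, -0.200000) = -1.922000
  k2 = f(0.300000, -0.776600) = -2.821496
  y ← -0.200000 + (0.3/2)·(-1.922000 + (-2.821496)) = -0.911524
s=0.300000, y=-0.911524:
  k1 = f(0.300000, -0.911524) = -3.031978
  k2 = f(0.600000, -1.821118) = -4.450944
  y ← -0.911524 + (0.3/2)·(-3.031978 + (-4.450944)) = -2.033963
y(0.6) ≈ -2.0340

-2.0340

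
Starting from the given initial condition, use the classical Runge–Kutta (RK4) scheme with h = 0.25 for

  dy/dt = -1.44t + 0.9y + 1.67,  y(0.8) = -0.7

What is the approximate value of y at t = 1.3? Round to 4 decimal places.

RK4: k1 = f(t_n, y_n); k2 = f(t_n + h/2, y_n + (h/2)·k1); k3 = f(t_n + h/2, y_n + (h/2)·k2); k4 = f(t_n + h, y_n + h·k3); y_{n+1} = y_n + (h/6)·(k1 + 2k2 + 2k3 + k4).
t=0.800000, y=-0.700000:
  k1 = f(0.800000, -0.700000) = -0.112000
  k2 = f(0.925000, -0.714000) = -0.304600
  k3 = f(0.925000, -0.738075) = -0.326268
  k4 = f(1.050000, -0.781567) = -0.545410
  y ← -0.700000 + (0.25/6)·(k1 + 2k2 + 2k3 + k4) = -0.779964
t=1.050000, y=-0.779964:
  k1 = f(1.050000, -0.779964) = -0.543968
  k2 = f(1.175000, -0.847960) = -0.785164
  k3 = f(1.175000, -0.878110) = -0.812299
  k4 = f(1.300000, -0.983039) = -1.086735
  y ← -0.779964 + (0.25/6)·(k1 + 2k2 + 2k3 + k4) = -0.981032
y(1.3) ≈ -0.9810

-0.9810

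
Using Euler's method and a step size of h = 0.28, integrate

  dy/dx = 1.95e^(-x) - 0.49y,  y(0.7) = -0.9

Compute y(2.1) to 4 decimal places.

0.1563

Euler: y_{n+1} = y_n + h·f(x_n, y_n).
x=0.700000, y=-0.900000: f=1.409341 → y ← -0.900000 + 0.28·1.409341 = -0.505384
x=0.980000, y=-0.505384: f=0.979495 → y ← -0.505384 + 0.28·0.979495 = -0.231126
x=1.260000, y=-0.231126: f=0.666377 → y ← -0.231126 + 0.28·0.666377 = -0.044540
x=1.540000, y=-0.044540: f=0.439868 → y ← -0.044540 + 0.28·0.439868 = 0.078623
x=1.820000, y=0.078623: f=0.277425 → y ← 0.078623 + 0.28·0.277425 = 0.156302
y(2.1) ≈ 0.1563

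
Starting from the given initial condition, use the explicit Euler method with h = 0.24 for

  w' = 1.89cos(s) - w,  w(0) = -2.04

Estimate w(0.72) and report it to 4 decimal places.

0.1037

Euler: w_{n+1} = w_n + h·f(s_n, w_n).
s=0.000000, w=-2.040000: f=3.930000 → w ← -2.040000 + 0.24·3.930000 = -1.096800
s=0.240000, w=-1.096800: f=2.932629 → w ← -1.096800 + 0.24·2.932629 = -0.392969
s=0.480000, w=-0.392969: f=2.069389 → w ← -0.392969 + 0.24·2.069389 = 0.103684
w(0.72) ≈ 0.1037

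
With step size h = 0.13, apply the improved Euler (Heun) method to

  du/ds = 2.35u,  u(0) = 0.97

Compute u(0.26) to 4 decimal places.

Heun: k1 = f(s_n, u_n); k2 = f(s_n + h, u_n + h·k1); u_{n+1} = u_n + (h/2)·(k1 + k2).
s=0.000000, u=0.970000:
  k1 = f(0.000000, 0.970000) = 2.279500
  k2 = f(0.130000, 1.266335) = 2.975887
  u ← 0.970000 + (0.13/2)·(2.279500 + 2.975887) = 1.311600
s=0.130000, u=1.311600:
  k1 = f(0.130000, 1.311600) = 3.082260
  k2 = f(0.260000, 1.712294) = 4.023891
  u ← 1.311600 + (0.13/2)·(3.082260 + 4.023891) = 1.773500
u(0.26) ≈ 1.7735

1.7735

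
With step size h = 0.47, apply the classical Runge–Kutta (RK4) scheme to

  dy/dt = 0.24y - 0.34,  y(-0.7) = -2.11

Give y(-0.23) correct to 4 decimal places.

-2.5311

RK4: k1 = f(t_n, y_n); k2 = f(t_n + h/2, y_n + (h/2)·k1); k3 = f(t_n + h/2, y_n + (h/2)·k2); k4 = f(t_n + h, y_n + h·k3); y_{n+1} = y_n + (h/6)·(k1 + 2k2 + 2k3 + k4).
t=-0.700000, y=-2.110000:
  k1 = f(-0.700000, -2.110000) = -0.846400
  k2 = f(-0.465000, -2.308904) = -0.894137
  k3 = f(-0.465000, -2.320122) = -0.896829
  k4 = f(-0.230000, -2.531510) = -0.947562
  y ← -2.110000 + (0.47/6)·(k1 + 2k2 + 2k3 + k4) = -2.531112
y(-0.23) ≈ -2.5311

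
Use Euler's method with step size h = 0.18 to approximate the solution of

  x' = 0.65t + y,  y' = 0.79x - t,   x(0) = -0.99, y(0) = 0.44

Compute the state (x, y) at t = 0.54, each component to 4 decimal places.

-0.7690, -0.0464

Euler on (x,y): x_{n+1} = x_n + h·x', y_{n+1} = y_n + h·y'.
0.000000: (-0.990000, 0.440000); f=(0.440000, -0.782100) → (-0.910800, 0.299222)
0.180000: (-0.910800, 0.299222); f=(0.416222, -0.899532) → (-0.835880, 0.137306)
0.360000: (-0.835880, 0.137306); f=(0.371306, -1.020345) → (-0.769045, -0.046356)
(x(0.54), y(0.54)) ≈ (-0.7690, -0.0464)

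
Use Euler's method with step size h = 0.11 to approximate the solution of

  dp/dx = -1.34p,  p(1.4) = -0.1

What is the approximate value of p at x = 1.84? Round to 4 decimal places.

-0.0528

Euler: p_{n+1} = p_n + h·f(x_n, p_n).
x=1.400000, p=-0.100000: f=0.134000 → p ← -0.100000 + 0.11·0.134000 = -0.085260
x=1.510000, p=-0.085260: f=0.114248 → p ← -0.085260 + 0.11·0.114248 = -0.072693
x=1.620000, p=-0.072693: f=0.097408 → p ← -0.072693 + 0.11·0.097408 = -0.061978
x=1.730000, p=-0.061978: f=0.083050 → p ← -0.061978 + 0.11·0.083050 = -0.052842
p(1.84) ≈ -0.0528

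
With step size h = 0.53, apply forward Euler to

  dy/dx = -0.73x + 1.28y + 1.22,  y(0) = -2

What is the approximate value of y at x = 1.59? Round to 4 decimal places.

-6.6571

Euler: y_{n+1} = y_n + h·f(x_n, y_n).
x=0.000000, y=-2.000000: f=-1.340000 → y ← -2.000000 + 0.53·(-1.340000) = -2.710200
x=0.530000, y=-2.710200: f=-2.635956 → y ← -2.710200 + 0.53·(-2.635956) = -4.107257
x=1.060000, y=-4.107257: f=-4.811089 → y ← -4.107257 + 0.53·(-4.811089) = -6.657134
y(1.59) ≈ -6.6571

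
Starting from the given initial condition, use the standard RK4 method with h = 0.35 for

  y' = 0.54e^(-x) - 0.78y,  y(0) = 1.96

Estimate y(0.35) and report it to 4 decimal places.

RK4: k1 = f(x_n, y_n); k2 = f(x_n + h/2, y_n + (h/2)·k1); k3 = f(x_n + h/2, y_n + (h/2)·k2); k4 = f(x_n + h, y_n + h·k3); y_{n+1} = y_n + (h/6)·(k1 + 2k2 + 2k3 + k4).
x=0.000000, y=1.960000:
  k1 = f(0.000000, 1.960000) = -0.988800
  k2 = f(0.175000, 1.786960) = -0.940522
  k3 = f(0.175000, 1.795409) = -0.947112
  k4 = f(0.350000, 1.628511) = -0.889707
  y ← 1.960000 + (0.35/6)·(k1 + 2k2 + 2k3 + k4) = 1.630196
y(0.35) ≈ 1.6302

1.6302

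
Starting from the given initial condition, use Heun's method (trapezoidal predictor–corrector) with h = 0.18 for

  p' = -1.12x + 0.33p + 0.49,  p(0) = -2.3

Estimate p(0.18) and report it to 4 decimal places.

-2.3680

Heun: k1 = f(x_n, p_n); k2 = f(x_n + h, p_n + h·k1); p_{n+1} = p_n + (h/2)·(k1 + k2).
x=0.000000, p=-2.300000:
  k1 = f(0.000000, -2.300000) = -0.269000
  k2 = f(0.180000, -2.348420) = -0.486579
  p ← -2.300000 + (0.18/2)·(-0.269000 + (-0.486579)) = -2.368002
p(0.18) ≈ -2.3680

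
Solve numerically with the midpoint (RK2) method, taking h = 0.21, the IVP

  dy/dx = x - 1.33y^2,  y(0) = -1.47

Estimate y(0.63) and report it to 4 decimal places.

-23.2492

Midpoint: k1 = f(x_n, y_n); k2 = f(x_n + h/2, y_n + (h/2)·k1); y_{n+1} = y_n + h·k2.
x=0.000000, y=-1.470000:
  k1 = f(0.000000, -1.470000) = -2.873997
  k2 = f(0.105000, -1.771770) = -4.070093
  y ← -1.470000 + 0.21·(-4.070093) = -2.324720
x=0.210000, y=-2.324720:
  k1 = f(0.210000, -2.324720) = -6.977747
  k2 = f(0.315000, -3.057383) = -12.117296
  y ← -2.324720 + 0.21·(-12.117296) = -4.869352
x=0.420000, y=-4.869352:
  k1 = f(0.420000, -4.869352) = -31.115079
  k2 = f(0.525000, -8.136435) = -87.523095
  y ← -4.869352 + 0.21·(-87.523095) = -23.249202
y(0.63) ≈ -23.2492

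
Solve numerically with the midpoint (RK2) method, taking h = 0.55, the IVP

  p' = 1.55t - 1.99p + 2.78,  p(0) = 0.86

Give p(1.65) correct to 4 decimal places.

Midpoint: k1 = f(t_n, p_n); k2 = f(t_n + h/2, p_n + (h/2)·k1); p_{n+1} = p_n + h·k2.
t=0.000000, p=0.860000:
  k1 = f(0.000000, 0.860000) = 1.068600
  k2 = f(0.275000, 1.153865) = 0.910059
  p ← 0.860000 + 0.55·0.910059 = 1.360532
t=0.550000, p=1.360532:
  k1 = f(0.550000, 1.360532) = 0.925041
  k2 = f(0.825000, 1.614918) = 0.845062
  p ← 1.360532 + 0.55·0.845062 = 1.825316
t=1.100000, p=1.825316:
  k1 = f(1.100000, 1.825316) = 0.852620
  k2 = f(1.375000, 2.059787) = 0.812274
  p ← 1.825316 + 0.55·0.812274 = 2.272067
p(1.65) ≈ 2.2721

2.2721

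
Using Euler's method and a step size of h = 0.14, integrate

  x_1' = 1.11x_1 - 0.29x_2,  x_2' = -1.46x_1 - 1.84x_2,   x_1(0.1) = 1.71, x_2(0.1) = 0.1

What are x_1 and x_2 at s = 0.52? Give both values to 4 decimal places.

2.6697, -0.9188

Euler on (x_1,x_2): x_1_{n+1} = x_1_n + h·x_1', x_2_{n+1} = x_2_n + h·x_2'.
0.100000: (1.710000, 0.100000); f=(1.869100, -2.680600) → (1.971674, -0.275284)
0.240000: (1.971674, -0.275284); f=(2.268391, -2.372121) → (2.289249, -0.607381)
0.380000: (2.289249, -0.607381); f=(2.717207, -2.224722) → (2.669658, -0.918842)
(x_1(0.52), x_2(0.52)) ≈ (2.6697, -0.9188)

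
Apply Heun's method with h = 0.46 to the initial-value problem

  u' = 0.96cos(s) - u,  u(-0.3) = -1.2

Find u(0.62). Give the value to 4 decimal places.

0.0113

Heun: k1 = f(s_n, u_n); k2 = f(s_n + h, u_n + h·k1); u_{n+1} = u_n + (h/2)·(k1 + k2).
s=-0.300000, u=-1.200000:
  k1 = f(-0.300000, -1.200000) = 2.117123
  k2 = f(0.160000, -0.226123) = 1.173862
  u ← -1.200000 + (0.46/2)·(2.117123 + 1.173862) = -0.443074
s=0.160000, u=-0.443074:
  k1 = f(0.160000, -0.443074) = 1.390812
  k2 = f(0.620000, 0.196700) = 0.584623
  u ← -0.443074 + (0.46/2)·(1.390812 + 0.584623) = 0.011277
u(0.62) ≈ 0.0113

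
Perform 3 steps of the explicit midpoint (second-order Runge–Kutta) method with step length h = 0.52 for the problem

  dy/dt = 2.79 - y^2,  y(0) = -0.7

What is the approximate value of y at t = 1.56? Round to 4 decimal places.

1.4343

Midpoint: k1 = f(t_n, y_n); k2 = f(t_n + h/2, y_n + (h/2)·k1); y_{n+1} = y_n + h·k2.
t=0.000000, y=-0.700000:
  k1 = f(0.000000, -0.700000) = 2.300000
  k2 = f(0.260000, -0.102000) = 2.779596
  y ← -0.700000 + 0.52·2.779596 = 0.745390
t=0.520000, y=0.745390:
  k1 = f(0.520000, 0.745390) = 2.234394
  k2 = f(0.780000, 1.326332) = 1.030843
  y ← 0.745390 + 0.52·1.030843 = 1.281428
t=1.040000, y=1.281428:
  k1 = f(1.040000, 1.281428) = 1.147942
  k2 = f(1.300000, 1.579893) = 0.293938
  y ← 1.281428 + 0.52·0.293938 = 1.434276
y(1.56) ≈ 1.4343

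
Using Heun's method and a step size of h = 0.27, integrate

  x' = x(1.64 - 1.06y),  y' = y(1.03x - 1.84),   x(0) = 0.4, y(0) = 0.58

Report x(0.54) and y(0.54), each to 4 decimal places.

0.7631, 0.2956

Heun on (x,y): k1 = f(t_n, state_n); k2 = f(t_n + h, state_n + h·k1); state_{n+1} = state_n + (h/2)·(k1 + k2).
0.000000: (0.400000, 0.580000)
  k1 = (0.410080, -0.828240)
  predictor → (0.510722, 0.356375)
  k2 = (0.644654, -0.468262)
  → (0.542389, 0.404972)
0.270000: (0.542389, 0.404972)
  k1 = (0.656686, -0.518907)
  predictor → (0.719694, 0.264867)
  k2 = (0.978238, -0.291014)
  → (0.763104, 0.295633)
(x(0.54), y(0.54)) ≈ (0.7631, 0.2956)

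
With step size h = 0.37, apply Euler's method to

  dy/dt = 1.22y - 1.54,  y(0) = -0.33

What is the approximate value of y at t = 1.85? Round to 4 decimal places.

Euler: y_{n+1} = y_n + h·f(t_n, y_n).
t=0.000000, y=-0.330000: f=-1.942600 → y ← -0.330000 + 0.37·(-1.942600) = -1.048762
t=0.370000, y=-1.048762: f=-2.819490 → y ← -1.048762 + 0.37·(-2.819490) = -2.091973
t=0.740000, y=-2.091973: f=-4.092207 → y ← -2.091973 + 0.37·(-4.092207) = -3.606090
t=1.110000, y=-3.606090: f=-5.939430 → y ← -3.606090 + 0.37·(-5.939430) = -5.803679
t=1.480000, y=-5.803679: f=-8.620488 → y ← -5.803679 + 0.37·(-8.620488) = -8.993259
y(1.85) ≈ -8.9933

-8.9933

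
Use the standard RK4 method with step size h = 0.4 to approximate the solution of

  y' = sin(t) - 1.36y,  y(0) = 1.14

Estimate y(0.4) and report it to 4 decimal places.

RK4: k1 = f(t_n, y_n); k2 = f(t_n + h/2, y_n + (h/2)·k1); k3 = f(t_n + h/2, y_n + (h/2)·k2); k4 = f(t_n + h, y_n + h·k3); y_{n+1} = y_n + (h/6)·(k1 + 2k2 + 2k3 + k4).
t=0.000000, y=1.140000:
  k1 = f(0.000000, 1.140000) = -1.550400
  k2 = f(0.200000, 0.829920) = -0.930022
  k3 = f(0.200000, 0.953996) = -1.098765
  k4 = f(0.400000, 0.700494) = -0.563254
  y ← 1.140000 + (0.4/6)·(k1 + 2k2 + 2k3 + k4) = 0.728585
y(0.4) ≈ 0.7286

0.7286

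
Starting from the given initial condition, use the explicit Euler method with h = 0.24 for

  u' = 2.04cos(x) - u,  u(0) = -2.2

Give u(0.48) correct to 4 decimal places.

Euler: u_{n+1} = u_n + h·f(x_n, u_n).
x=0.000000, u=-2.200000: f=4.240000 → u ← -2.200000 + 0.24·4.240000 = -1.182400
x=0.240000, u=-1.182400: f=3.163929 → u ← -1.182400 + 0.24·3.163929 = -0.423057
u(0.48) ≈ -0.4231

-0.4231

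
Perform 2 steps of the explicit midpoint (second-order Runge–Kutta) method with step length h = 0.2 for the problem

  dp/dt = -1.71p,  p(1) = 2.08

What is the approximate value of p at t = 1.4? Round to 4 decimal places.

1.0678

Midpoint: k1 = f(t_n, p_n); k2 = f(t_n + h/2, p_n + (h/2)·k1); p_{n+1} = p_n + h·k2.
t=1.000000, p=2.080000:
  k1 = f(1.000000, 2.080000) = -3.556800
  k2 = f(1.100000, 1.724320) = -2.948587
  p ← 2.080000 + 0.2·(-2.948587) = 1.490283
t=1.200000, p=1.490283:
  k1 = f(1.200000, 1.490283) = -2.548383
  k2 = f(1.300000, 1.235444) = -2.112610
  p ← 1.490283 + 0.2·(-2.112610) = 1.067761
p(1.4) ≈ 1.0678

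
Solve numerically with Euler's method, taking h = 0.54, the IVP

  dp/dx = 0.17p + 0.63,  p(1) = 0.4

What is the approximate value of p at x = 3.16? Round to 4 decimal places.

Euler: p_{n+1} = p_n + h·f(x_n, p_n).
x=1.000000, p=0.400000: f=0.698000 → p ← 0.400000 + 0.54·0.698000 = 0.776920
x=1.540000, p=0.776920: f=0.762076 → p ← 0.776920 + 0.54·0.762076 = 1.188441
x=2.080000, p=1.188441: f=0.832035 → p ← 1.188441 + 0.54·0.832035 = 1.637740
x=2.620000, p=1.637740: f=0.908416 → p ← 1.637740 + 0.54·0.908416 = 2.128285
p(3.16) ≈ 2.1283

2.1283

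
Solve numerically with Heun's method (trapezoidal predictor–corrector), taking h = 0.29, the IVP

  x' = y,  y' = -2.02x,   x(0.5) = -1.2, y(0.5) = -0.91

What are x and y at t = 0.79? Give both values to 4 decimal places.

-1.3620, -0.1297

Heun on (x,y): k1 = f(t_n, state_n); k2 = f(t_n + h, state_n + h·k1); state_{n+1} = state_n + (h/2)·(k1 + k2).
0.500000: (-1.200000, -0.910000)
  k1 = (-0.910000, 2.424000)
  predictor → (-1.463900, -0.207040)
  k2 = (-0.207040, 2.957078)
  → (-1.361971, -0.129744)
(x(0.79), y(0.79)) ≈ (-1.3620, -0.1297)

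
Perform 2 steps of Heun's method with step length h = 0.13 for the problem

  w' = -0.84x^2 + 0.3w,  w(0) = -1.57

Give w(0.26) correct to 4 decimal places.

Heun: k1 = f(x_n, w_n); k2 = f(x_n + h, w_n + h·k1); w_{n+1} = w_n + (h/2)·(k1 + k2).
x=0.000000, w=-1.570000:
  k1 = f(0.000000, -1.570000) = -0.471000
  k2 = f(0.130000, -1.631230) = -0.503565
  w ← -1.570000 + (0.13/2)·(-0.471000 + (-0.503565)) = -1.633347
x=0.130000, w=-1.633347:
  k1 = f(0.130000, -1.633347) = -0.504200
  k2 = f(0.260000, -1.698893) = -0.566452
  w ← -1.633347 + (0.13/2)·(-0.504200 + (-0.566452)) = -1.702939
w(0.26) ≈ -1.7029

-1.7029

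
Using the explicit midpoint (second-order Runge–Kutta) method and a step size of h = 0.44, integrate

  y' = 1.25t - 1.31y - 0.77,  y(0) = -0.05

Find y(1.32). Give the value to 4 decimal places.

0.2030

Midpoint: k1 = f(t_n, y_n); k2 = f(t_n + h/2, y_n + (h/2)·k1); y_{n+1} = y_n + h·k2.
t=0.000000, y=-0.050000:
  k1 = f(0.000000, -0.050000) = -0.704500
  k2 = f(0.220000, -0.204990) = -0.226463
  y ← -0.050000 + 0.44·(-0.226463) = -0.149644
t=0.440000, y=-0.149644:
  k1 = f(0.440000, -0.149644) = -0.023967
  k2 = f(0.660000, -0.154916) = 0.257941
  y ← -0.149644 + 0.44·0.257941 = -0.036150
t=0.880000, y=-0.036150:
  k1 = f(0.880000, -0.036150) = 0.377356
  k2 = f(1.100000, 0.046868) = 0.543602
  y ← -0.036150 + 0.44·0.543602 = 0.203035
y(1.32) ≈ 0.2030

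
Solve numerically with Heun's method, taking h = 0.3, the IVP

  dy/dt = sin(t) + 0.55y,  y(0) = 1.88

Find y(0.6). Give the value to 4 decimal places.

2.8001

Heun: k1 = f(t_n, y_n); k2 = f(t_n + h, y_n + h·k1); y_{n+1} = y_n + (h/2)·(k1 + k2).
t=0.000000, y=1.880000:
  k1 = f(0.000000, 1.880000) = 1.034000
  k2 = f(0.300000, 2.190200) = 1.500130
  y ← 1.880000 + (0.3/2)·(1.034000 + 1.500130) = 2.260120
t=0.300000, y=2.260120:
  k1 = f(0.300000, 2.260120) = 1.538586
  k2 = f(0.600000, 2.721695) = 2.061575
  y ← 2.260120 + (0.3/2)·(1.538586 + 2.061575) = 2.800144
y(0.6) ≈ 2.8001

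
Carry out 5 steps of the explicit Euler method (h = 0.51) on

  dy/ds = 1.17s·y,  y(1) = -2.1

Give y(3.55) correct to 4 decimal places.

-99.2740

Euler: y_{n+1} = y_n + h·f(s_n, y_n).
s=1.000000, y=-2.100000: f=-2.457000 → y ← -2.100000 + 0.51·(-2.457000) = -3.353070
s=1.510000, y=-3.353070: f=-5.923869 → y ← -3.353070 + 0.51·(-5.923869) = -6.374243
s=2.020000, y=-6.374243: f=-15.064886 → y ← -6.374243 + 0.51·(-15.064886) = -14.057335
s=2.530000, y=-14.057335: f=-41.611117 → y ← -14.057335 + 0.51·(-41.611117) = -35.279005
s=3.040000, y=-35.279005: f=-125.480364 → y ← -35.279005 + 0.51·(-125.480364) = -99.273990
y(3.55) ≈ -99.2740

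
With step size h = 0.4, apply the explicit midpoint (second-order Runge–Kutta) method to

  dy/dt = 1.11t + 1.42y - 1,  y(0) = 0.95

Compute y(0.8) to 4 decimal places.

1.9096

Midpoint: k1 = f(t_n, y_n); k2 = f(t_n + h/2, y_n + (h/2)·k1); y_{n+1} = y_n + h·k2.
t=0.000000, y=0.950000:
  k1 = f(0.000000, 0.950000) = 0.349000
  k2 = f(0.200000, 1.019800) = 0.670116
  y ← 0.950000 + 0.4·0.670116 = 1.218046
t=0.400000, y=1.218046:
  k1 = f(0.400000, 1.218046) = 1.173626
  k2 = f(0.600000, 1.452772) = 1.728936
  y ← 1.218046 + 0.4·1.728936 = 1.909621
y(0.8) ≈ 1.9096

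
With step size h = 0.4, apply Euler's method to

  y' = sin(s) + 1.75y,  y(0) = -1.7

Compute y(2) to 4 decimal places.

-21.5094

Euler: y_{n+1} = y_n + h·f(s_n, y_n).
s=0.000000, y=-1.700000: f=-2.975000 → y ← -1.700000 + 0.4·(-2.975000) = -2.890000
s=0.400000, y=-2.890000: f=-4.668082 → y ← -2.890000 + 0.4·(-4.668082) = -4.757233
s=0.800000, y=-4.757233: f=-7.607801 → y ← -4.757233 + 0.4·(-7.607801) = -7.800353
s=1.200000, y=-7.800353: f=-12.718579 → y ← -7.800353 + 0.4·(-12.718579) = -12.887785
s=1.600000, y=-12.887785: f=-21.554049 → y ← -12.887785 + 0.4·(-21.554049) = -21.509404
y(2) ≈ -21.5094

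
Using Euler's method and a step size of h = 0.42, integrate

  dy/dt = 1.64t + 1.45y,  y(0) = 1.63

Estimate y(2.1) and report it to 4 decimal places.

Euler: y_{n+1} = y_n + h·f(t_n, y_n).
t=0.000000, y=1.630000: f=2.363500 → y ← 1.630000 + 0.42·2.363500 = 2.622670
t=0.420000, y=2.622670: f=4.491671 → y ← 2.622670 + 0.42·4.491671 = 4.509172
t=0.840000, y=4.509172: f=7.915899 → y ← 4.509172 + 0.42·7.915899 = 7.833850
t=1.260000, y=7.833850: f=13.425482 → y ← 7.833850 + 0.42·13.425482 = 13.472552
t=1.680000, y=13.472552: f=22.290401 → y ← 13.472552 + 0.42·22.290401 = 22.834521
y(2.1) ≈ 22.8345

22.8345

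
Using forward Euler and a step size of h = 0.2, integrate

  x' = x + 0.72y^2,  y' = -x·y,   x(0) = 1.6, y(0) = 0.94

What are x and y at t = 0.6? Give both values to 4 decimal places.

3.0391, 0.1876

Euler on (x,y): x_{n+1} = x_n + h·x', y_{n+1} = y_n + h·y'.
0.000000: (1.600000, 0.940000); f=(2.236192, -1.504000) → (2.047238, 0.639200)
0.200000: (2.047238, 0.639200); f=(2.341414, -1.308595) → (2.515521, 0.377481)
0.400000: (2.515521, 0.377481); f=(2.618115, -0.949562) → (3.039144, 0.187569)
(x(0.6), y(0.6)) ≈ (3.0391, 0.1876)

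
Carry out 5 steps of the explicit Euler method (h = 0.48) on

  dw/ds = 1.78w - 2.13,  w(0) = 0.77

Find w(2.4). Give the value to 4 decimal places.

-8.1589

Euler: w_{n+1} = w_n + h·f(s_n, w_n).
s=0.000000, w=0.770000: f=-0.759400 → w ← 0.770000 + 0.48·(-0.759400) = 0.405488
s=0.480000, w=0.405488: f=-1.408231 → w ← 0.405488 + 0.48·(-1.408231) = -0.270463
s=0.960000, w=-0.270463: f=-2.611424 → w ← -0.270463 + 0.48·(-2.611424) = -1.523947
s=1.440000, w=-1.523947: f=-4.842625 → w ← -1.523947 + 0.48·(-4.842625) = -3.848407
s=1.920000, w=-3.848407: f=-8.980164 → w ← -3.848407 + 0.48·(-8.980164) = -8.158885
w(2.4) ≈ -8.1589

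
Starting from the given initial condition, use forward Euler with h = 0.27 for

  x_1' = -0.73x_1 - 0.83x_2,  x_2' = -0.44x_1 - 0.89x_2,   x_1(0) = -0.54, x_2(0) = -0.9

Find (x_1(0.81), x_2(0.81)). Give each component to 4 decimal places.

0.0613, -0.3310

Euler on (x_1,x_2): x_1_{n+1} = x_1_n + h·x_1', x_2_{n+1} = x_2_n + h·x_2'.
0.000000: (-0.540000, -0.900000); f=(1.141200, 1.038600) → (-0.231876, -0.619578)
0.270000: (-0.231876, -0.619578); f=(0.683519, 0.653450) → (-0.047326, -0.443147)
0.540000: (-0.047326, -0.443147); f=(0.402359, 0.415224) → (0.061311, -0.331036)
(x_1(0.81), x_2(0.81)) ≈ (0.0613, -0.3310)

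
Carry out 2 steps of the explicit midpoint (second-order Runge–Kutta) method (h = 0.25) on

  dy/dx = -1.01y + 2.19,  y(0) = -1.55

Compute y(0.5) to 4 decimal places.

Midpoint: k1 = f(x_n, y_n); k2 = f(x_n + h/2, y_n + (h/2)·k1); y_{n+1} = y_n + h·k2.
x=0.000000, y=-1.550000:
  k1 = f(0.000000, -1.550000) = 3.755500
  k2 = f(0.125000, -1.080563) = 3.281368
  y ← -1.550000 + 0.25·3.281368 = -0.729658
x=0.250000, y=-0.729658:
  k1 = f(0.250000, -0.729658) = 2.926955
  k2 = f(0.375000, -0.363789) = 2.557427
  y ← -0.729658 + 0.25·2.557427 = -0.090301
y(0.5) ≈ -0.0903

-0.0903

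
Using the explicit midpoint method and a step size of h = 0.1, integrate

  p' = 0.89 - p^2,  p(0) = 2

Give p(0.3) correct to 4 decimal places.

1.4356

Midpoint: k1 = f(t_n, p_n); k2 = f(t_n + h/2, p_n + (h/2)·k1); p_{n+1} = p_n + h·k2.
t=0.000000, p=2.000000:
  k1 = f(0.000000, 2.000000) = -3.110000
  k2 = f(0.050000, 1.844500) = -2.512180
  p ← 2.000000 + 0.1·(-2.512180) = 1.748782
t=0.100000, p=1.748782:
  k1 = f(0.100000, 1.748782) = -2.168238
  k2 = f(0.150000, 1.640370) = -1.800814
  p ← 1.748782 + 0.1·(-1.800814) = 1.568701
t=0.200000, p=1.568701:
  k1 = f(0.200000, 1.568701) = -1.570822
  k2 = f(0.250000, 1.490160) = -1.330575
  p ← 1.568701 + 0.1·(-1.330575) = 1.435643
p(0.3) ≈ 1.4356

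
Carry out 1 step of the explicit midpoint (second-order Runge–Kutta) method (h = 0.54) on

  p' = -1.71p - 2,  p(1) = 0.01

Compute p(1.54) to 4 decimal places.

Midpoint: k1 = f(t_n, p_n); k2 = f(t_n + h/2, p_n + (h/2)·k1); p_{n+1} = p_n + h·k2.
t=1.000000, p=0.010000:
  k1 = f(1.000000, 0.010000) = -2.017100
  k2 = f(1.270000, -0.534617) = -1.085805
  p ← 0.010000 + 0.54·(-1.085805) = -0.576335
p(1.54) ≈ -0.5763

-0.5763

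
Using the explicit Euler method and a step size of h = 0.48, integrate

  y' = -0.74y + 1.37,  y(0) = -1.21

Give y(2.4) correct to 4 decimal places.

Euler: y_{n+1} = y_n + h·f(x_n, y_n).
x=0.000000, y=-1.210000: f=2.265400 → y ← -1.210000 + 0.48·2.265400 = -0.122608
x=0.480000, y=-0.122608: f=1.460730 → y ← -0.122608 + 0.48·1.460730 = 0.578542
x=0.960000, y=0.578542: f=0.941879 → y ← 0.578542 + 0.48·0.941879 = 1.030644
x=1.440000, y=1.030644: f=0.607323 → y ← 1.030644 + 0.48·0.607323 = 1.322159
x=1.920000, y=1.322159: f=0.391602 → y ← 1.322159 + 0.48·0.391602 = 1.510128
y(2.4) ≈ 1.5101

1.5101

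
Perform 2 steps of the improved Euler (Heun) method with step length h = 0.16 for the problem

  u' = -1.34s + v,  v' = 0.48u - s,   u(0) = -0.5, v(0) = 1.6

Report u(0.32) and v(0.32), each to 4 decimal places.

Heun on (u,v): k1 = f(s_n, state_n); k2 = f(s_n + h, state_n + h·k1); state_{n+1} = state_n + (h/2)·(k1 + k2).
0.000000: (-0.500000, 1.600000)
  k1 = (1.600000, -0.240000)
  predictor → (-0.244000, 1.561600)
  k2 = (1.347200, -0.277120)
  → (-0.264224, 1.558630)
0.160000: (-0.264224, 1.558630)
  k1 = (1.344230, -0.286828)
  predictor → (-0.049147, 1.512738)
  k2 = (1.083938, -0.343591)
  → (-0.069971, 1.508197)
(u(0.32), v(0.32)) ≈ (-0.0700, 1.5082)

-0.0700, 1.5082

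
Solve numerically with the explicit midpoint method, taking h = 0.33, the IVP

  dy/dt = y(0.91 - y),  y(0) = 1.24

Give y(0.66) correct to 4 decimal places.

1.0714

Midpoint: k1 = f(t_n, y_n); k2 = f(t_n + h/2, y_n + (h/2)·k1); y_{n+1} = y_n + h·k2.
t=0.000000, y=1.240000:
  k1 = f(0.000000, 1.240000) = -0.409200
  k2 = f(0.165000, 1.172482) = -0.307755
  y ← 1.240000 + 0.33·(-0.307755) = 1.138441
t=0.330000, y=1.138441:
  k1 = f(0.330000, 1.138441) = -0.260066
  k2 = f(0.495000, 1.095530) = -0.203253
  y ← 1.138441 + 0.33·(-0.203253) = 1.071367
y(0.66) ≈ 1.0714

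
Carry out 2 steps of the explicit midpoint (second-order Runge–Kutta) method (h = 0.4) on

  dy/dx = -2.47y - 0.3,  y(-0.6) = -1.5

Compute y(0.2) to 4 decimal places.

-0.4662

Midpoint: k1 = f(x_n, y_n); k2 = f(x_n + h/2, y_n + (h/2)·k1); y_{n+1} = y_n + h·k2.
x=-0.600000, y=-1.500000:
  k1 = f(-0.600000, -1.500000) = 3.405000
  k2 = f(-0.400000, -0.819000) = 1.722930
  y ← -1.500000 + 0.4·1.722930 = -0.810828
x=-0.200000, y=-0.810828:
  k1 = f(-0.200000, -0.810828) = 1.702745
  k2 = f(0.000000, -0.470279) = 0.861589
  y ← -0.810828 + 0.4·0.861589 = -0.466192
y(0.2) ≈ -0.4662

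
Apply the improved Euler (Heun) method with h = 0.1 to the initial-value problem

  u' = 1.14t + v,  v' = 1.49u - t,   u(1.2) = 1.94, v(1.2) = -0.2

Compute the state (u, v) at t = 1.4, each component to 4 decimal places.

Heun on (u,v): k1 = f(t_n, state_n); k2 = f(t_n + h, state_n + h·k1); state_{n+1} = state_n + (h/2)·(k1 + k2).
1.200000: (1.940000, -0.200000)
  k1 = (1.168000, 1.690600)
  predictor → (2.056800, -0.030940)
  k2 = (1.451060, 1.764632)
  → (2.070953, -0.027238)
1.300000: (2.070953, -0.027238)
  k1 = (1.454762, 1.785720)
  predictor → (2.216429, 0.151334)
  k2 = (1.747334, 1.902479)
  → (2.231058, 0.157172)
(u(1.4), v(1.4)) ≈ (2.2311, 0.1572)

2.2311, 0.1572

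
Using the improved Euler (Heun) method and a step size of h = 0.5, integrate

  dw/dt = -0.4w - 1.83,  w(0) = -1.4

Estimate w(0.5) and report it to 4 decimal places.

-1.9715

Heun: k1 = f(t_n, w_n); k2 = f(t_n + h, w_n + h·k1); w_{n+1} = w_n + (h/2)·(k1 + k2).
t=0.000000, w=-1.400000:
  k1 = f(0.000000, -1.400000) = -1.270000
  k2 = f(0.500000, -2.035000) = -1.016000
  w ← -1.400000 + (0.5/2)·(-1.270000 + (-1.016000)) = -1.971500
w(0.5) ≈ -1.9715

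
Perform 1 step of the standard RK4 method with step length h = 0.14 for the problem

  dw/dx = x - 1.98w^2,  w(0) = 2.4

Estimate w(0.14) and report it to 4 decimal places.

RK4: k1 = f(x_n, w_n); k2 = f(x_n + h/2, w_n + (h/2)·k1); k3 = f(x_n + h/2, w_n + (h/2)·k2); k4 = f(x_n + h, w_n + h·k3); w_{n+1} = w_n + (h/6)·(k1 + 2k2 + 2k3 + k4).
x=0.000000, w=2.400000:
  k1 = f(0.000000, 2.400000) = -11.404800
  k2 = f(0.070000, 1.601664) = -5.009349
  k3 = f(0.070000, 2.049346) = -8.245638
  k4 = f(0.140000, 1.245611) = -2.932061
  w ← 2.400000 + (0.14/6)·(k1 + 2k2 + 2k3 + k4) = 1.446907
w(0.14) ≈ 1.4469

1.4469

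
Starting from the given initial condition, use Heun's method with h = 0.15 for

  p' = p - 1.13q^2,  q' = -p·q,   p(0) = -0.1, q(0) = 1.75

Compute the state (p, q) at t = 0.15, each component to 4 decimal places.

Heun on (p,q): k1 = f(t_n, state_n); k2 = f(t_n + h, state_n + h·k1); state_{n+1} = state_n + (h/2)·(k1 + k2).
0.000000: (-0.100000, 1.750000)
  k1 = (-3.560625, 0.175000)
  predictor → (-0.634094, 1.776250)
  k2 = (-4.199316, 1.126309)
  → (-0.681996, 1.847598)
(p(0.15), q(0.15)) ≈ (-0.6820, 1.8476)

-0.6820, 1.8476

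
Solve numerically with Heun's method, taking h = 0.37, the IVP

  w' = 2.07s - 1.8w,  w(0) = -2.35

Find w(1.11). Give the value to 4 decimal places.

0.3439

Heun: k1 = f(s_n, w_n); k2 = f(s_n + h, w_n + h·k1); w_{n+1} = w_n + (h/2)·(k1 + k2).
s=0.000000, w=-2.350000:
  k1 = f(0.000000, -2.350000) = 4.230000
  k2 = f(0.370000, -0.784900) = 2.178720
  w ← -2.350000 + (0.37/2)·(4.230000 + 2.178720) = -1.164387
s=0.370000, w=-1.164387:
  k1 = f(0.370000, -1.164387) = 2.861796
  k2 = f(0.740000, -0.105522) = 1.721740
  w ← -1.164387 + (0.37/2)·(2.861796 + 1.721740) = -0.316433
s=0.740000, w=-0.316433:
  k1 = f(0.740000, -0.316433) = 2.101379
  k2 = f(1.110000, 0.461078) = 1.467760
  w ← -0.316433 + (0.37/2)·(2.101379 + 1.467760) = 0.343858
w(1.11) ≈ 0.3439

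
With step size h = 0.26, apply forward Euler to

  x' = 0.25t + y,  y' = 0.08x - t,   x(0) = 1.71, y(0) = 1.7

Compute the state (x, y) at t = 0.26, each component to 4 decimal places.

Euler on (x,y): x_{n+1} = x_n + h·x', y_{n+1} = y_n + h·y'.
0.000000: (1.710000, 1.700000); f=(1.700000, 0.136800) → (2.152000, 1.735568)
(x(0.26), y(0.26)) ≈ (2.1520, 1.7356)

2.1520, 1.7356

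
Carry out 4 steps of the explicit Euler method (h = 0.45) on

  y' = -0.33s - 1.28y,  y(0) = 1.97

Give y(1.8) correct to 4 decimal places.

-0.2055

Euler: y_{n+1} = y_n + h·f(s_n, y_n).
s=0.000000, y=1.970000: f=-2.521600 → y ← 1.970000 + 0.45·(-2.521600) = 0.835280
s=0.450000, y=0.835280: f=-1.217658 → y ← 0.835280 + 0.45·(-1.217658) = 0.287334
s=0.900000, y=0.287334: f=-0.664787 → y ← 0.287334 + 0.45·(-0.664787) = -0.011821
s=1.350000, y=-0.011821: f=-0.430370 → y ← -0.011821 + 0.45·(-0.430370) = -0.205487
y(1.8) ≈ -0.2055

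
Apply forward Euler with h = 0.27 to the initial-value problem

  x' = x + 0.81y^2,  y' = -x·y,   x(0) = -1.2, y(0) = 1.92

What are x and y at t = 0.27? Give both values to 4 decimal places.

-0.7178, 2.5421

Euler on (x,y): x_{n+1} = x_n + h·x', y_{n+1} = y_n + h·y'.
0.000000: (-1.200000, 1.920000); f=(1.785984, 2.304000) → (-0.717784, 2.542080)
(x(0.27), y(0.27)) ≈ (-0.7178, 2.5421)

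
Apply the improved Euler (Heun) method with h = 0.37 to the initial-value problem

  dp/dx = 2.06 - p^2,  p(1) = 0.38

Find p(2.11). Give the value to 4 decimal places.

Heun: k1 = f(x_n, p_n); k2 = f(x_n + h, p_n + h·k1); p_{n+1} = p_n + (h/2)·(k1 + k2).
x=1.000000, p=0.380000:
  k1 = f(1.000000, 0.380000) = 1.915600
  k2 = f(1.370000, 1.088772) = 0.874576
  p ← 0.380000 + (0.37/2)·(1.915600 + 0.874576) = 0.896182
x=1.370000, p=0.896182:
  k1 = f(1.370000, 0.896182) = 1.256857
  k2 = f(1.740000, 1.361220) = 0.207081
  p ← 0.896182 + (0.37/2)·(1.256857 + 0.207081) = 1.167011
x=1.740000, p=1.167011:
  k1 = f(1.740000, 1.167011) = 0.698085
  k2 = f(2.110000, 1.425303) = 0.028513
  p ← 1.167011 + (0.37/2)·(0.698085 + 0.028513) = 1.301432
p(2.11) ≈ 1.3014

1.3014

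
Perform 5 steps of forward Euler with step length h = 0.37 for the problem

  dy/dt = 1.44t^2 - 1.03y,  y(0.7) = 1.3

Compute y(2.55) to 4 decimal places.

Euler: y_{n+1} = y_n + h·f(t_n, y_n).
t=0.700000, y=1.300000: f=-0.633400 → y ← 1.300000 + 0.37·(-0.633400) = 1.065642
t=1.070000, y=1.065642: f=0.551045 → y ← 1.065642 + 0.37·0.551045 = 1.269529
t=1.440000, y=1.269529: f=1.678370 → y ← 1.269529 + 0.37·1.678370 = 1.890525
t=1.810000, y=1.890525: f=2.770343 → y ← 1.890525 + 0.37·2.770343 = 2.915552
t=2.180000, y=2.915552: f=3.840437 → y ← 2.915552 + 0.37·3.840437 = 4.336514
y(2.55) ≈ 4.3365

4.3365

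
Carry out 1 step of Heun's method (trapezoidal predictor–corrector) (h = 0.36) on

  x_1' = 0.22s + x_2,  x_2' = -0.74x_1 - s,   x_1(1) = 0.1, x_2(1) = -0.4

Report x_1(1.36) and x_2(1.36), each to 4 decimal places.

Heun on (x_1,x_2): k1 = f(s_n, state_n); k2 = f(s_n + h, state_n + h·k1); state_{n+1} = state_n + (h/2)·(k1 + k2).
1.000000: (0.100000, -0.400000)
  k1 = (-0.180000, -1.074000)
  predictor → (0.035200, -0.786640)
  k2 = (-0.487440, -1.386048)
  → (-0.020139, -0.842809)
(x_1(1.36), x_2(1.36)) ≈ (-0.0201, -0.8428)

-0.0201, -0.8428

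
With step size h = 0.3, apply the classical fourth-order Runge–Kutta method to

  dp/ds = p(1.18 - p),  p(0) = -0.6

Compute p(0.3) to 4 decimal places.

RK4: k1 = f(s_n, p_n); k2 = f(s_n + h/2, p_n + (h/2)·k1); k3 = f(s_n + h/2, p_n + (h/2)·k2); k4 = f(s_n + h, p_n + h·k3); p_{n+1} = p_n + (h/6)·(k1 + 2k2 + 2k3 + k4).
s=0.000000, p=-0.600000:
  k1 = f(0.000000, -0.600000) = -1.068000
  k2 = f(0.150000, -0.760200) = -1.474940
  k3 = f(0.150000, -0.821241) = -1.643501
  k4 = f(0.300000, -1.093050) = -2.484558
  p ← -0.600000 + (0.3/6)·(k1 + 2k2 + 2k3 + k4) = -1.089472
p(0.3) ≈ -1.0895

-1.0895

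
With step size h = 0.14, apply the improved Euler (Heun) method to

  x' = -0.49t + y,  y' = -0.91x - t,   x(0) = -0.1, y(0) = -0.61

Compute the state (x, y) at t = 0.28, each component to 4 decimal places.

-0.2876, -0.6009

Heun on (x,y): k1 = f(t_n, state_n); k2 = f(t_n + h, state_n + h·k1); state_{n+1} = state_n + (h/2)·(k1 + k2).
0.000000: (-0.100000, -0.610000)
  k1 = (-0.610000, 0.091000)
  predictor → (-0.185400, -0.597260)
  k2 = (-0.665860, 0.028714)
  → (-0.189310, -0.601620)
0.140000: (-0.189310, -0.601620)
  k1 = (-0.670220, 0.032272)
  predictor → (-0.283141, -0.597102)
  k2 = (-0.734302, -0.022342)
  → (-0.287627, -0.600925)
(x(0.28), y(0.28)) ≈ (-0.2876, -0.6009)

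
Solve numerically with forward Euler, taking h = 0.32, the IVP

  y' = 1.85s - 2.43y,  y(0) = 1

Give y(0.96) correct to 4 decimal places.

Euler: y_{n+1} = y_n + h·f(s_n, y_n).
s=0.000000, y=1.000000: f=-2.430000 → y ← 1.000000 + 0.32·(-2.430000) = 0.222400
s=0.320000, y=0.222400: f=0.051568 → y ← 0.222400 + 0.32·0.051568 = 0.238902
s=0.640000, y=0.238902: f=0.603469 → y ← 0.238902 + 0.32·0.603469 = 0.432012
y(0.96) ≈ 0.4320

0.4320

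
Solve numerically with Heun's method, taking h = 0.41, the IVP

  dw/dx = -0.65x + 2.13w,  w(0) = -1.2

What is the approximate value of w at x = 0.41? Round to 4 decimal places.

-2.7602

Heun: k1 = f(x_n, w_n); k2 = f(x_n + h, w_n + h·k1); w_{n+1} = w_n + (h/2)·(k1 + k2).
x=0.000000, w=-1.200000:
  k1 = f(0.000000, -1.200000) = -2.556000
  k2 = f(0.410000, -2.247960) = -5.054655
  w ← -1.200000 + (0.41/2)·(-2.556000 + (-5.054655)) = -2.760184
w(0.41) ≈ -2.7602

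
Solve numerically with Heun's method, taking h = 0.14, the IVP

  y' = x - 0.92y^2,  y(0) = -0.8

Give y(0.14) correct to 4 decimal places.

Heun: k1 = f(x_n, y_n); k2 = f(x_n + h, y_n + h·k1); y_{n+1} = y_n + (h/2)·(k1 + k2).
x=0.000000, y=-0.800000:
  k1 = f(0.000000, -0.800000) = -0.588800
  k2 = f(0.140000, -0.882432) = -0.576391
  y ← -0.800000 + (0.14/2)·(-0.588800 + (-0.576391)) = -0.881563
y(0.14) ≈ -0.8816

-0.8816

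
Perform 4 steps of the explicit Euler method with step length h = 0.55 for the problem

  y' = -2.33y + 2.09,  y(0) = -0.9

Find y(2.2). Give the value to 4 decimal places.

0.8857

Euler: y_{n+1} = y_n + h·f(x_n, y_n).
x=0.000000, y=-0.900000: f=4.187000 → y ← -0.900000 + 0.55·4.187000 = 1.402850
x=0.550000, y=1.402850: f=-1.178641 → y ← 1.402850 + 0.55·(-1.178641) = 0.754598
x=1.100000, y=0.754598: f=0.331787 → y ← 0.754598 + 0.55·0.331787 = 0.937081
x=1.650000, y=0.937081: f=-0.093398 → y ← 0.937081 + 0.55·(-0.093398) = 0.885712
y(2.2) ≈ 0.8857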